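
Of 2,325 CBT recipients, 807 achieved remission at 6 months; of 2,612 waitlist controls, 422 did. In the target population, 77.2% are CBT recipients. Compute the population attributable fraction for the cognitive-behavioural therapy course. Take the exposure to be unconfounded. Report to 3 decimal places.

PAF ≈ 0.470

p₁ = P(outcome | exposed) = 807/2325 = 0.3471
p₀ = P(outcome | unexposed) = 422/2612 = 0.16156
Overall risk P(Y=1) = π·p₁ + (1−π)·p₀ = 0.772×0.3471 + 0.228×0.16156 = 0.30479.
Under exogeneity, PAF = [P(Y=1) − p₀] / P(Y=1).
PAF = (0.30479 − 0.16156) / 0.30479 ≈ 0.4699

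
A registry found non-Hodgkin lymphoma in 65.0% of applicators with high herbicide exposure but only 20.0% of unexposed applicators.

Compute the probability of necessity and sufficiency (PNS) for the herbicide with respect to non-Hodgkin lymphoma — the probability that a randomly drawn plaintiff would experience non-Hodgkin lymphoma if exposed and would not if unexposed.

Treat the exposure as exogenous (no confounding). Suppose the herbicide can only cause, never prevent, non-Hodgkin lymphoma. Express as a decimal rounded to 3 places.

PNS ≈ 0.450

p₁ = 0.65, p₀ = 0.2.
Under exogeneity and monotonicity, PNS = p₁ − p₀.
PNS = 0.65 − 0.2 = 0.45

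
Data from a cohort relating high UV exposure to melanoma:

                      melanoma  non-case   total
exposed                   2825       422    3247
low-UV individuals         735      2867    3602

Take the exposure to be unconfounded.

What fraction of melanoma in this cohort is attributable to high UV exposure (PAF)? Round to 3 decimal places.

PAF ≈ 0.607

p₁ = P(outcome | exposed) = 2825/3247 = 0.87003
p₀ = P(outcome | unexposed) = 735/3602 = 0.20405
Exposure prevalence π = 3247/6849 = 0.47408; overall risk P(Y=1) = 0.51978.
Under exogeneity, PAF = [P(Y=1) − p₀]/P(Y=1).
PAF = (0.51978 − 0.20405) / 0.51978 ≈ 0.6074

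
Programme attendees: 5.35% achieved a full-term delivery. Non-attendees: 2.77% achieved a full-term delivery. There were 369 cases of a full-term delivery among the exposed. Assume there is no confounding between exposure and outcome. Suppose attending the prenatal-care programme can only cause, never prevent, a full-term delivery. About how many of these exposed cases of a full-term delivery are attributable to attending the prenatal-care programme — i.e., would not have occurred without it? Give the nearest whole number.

p₁ = 0.0535, p₀ = 0.0277.
PN = (p₁ − p₀)/p₁ = (0.0535 − 0.0277) / 0.0535 ≈ 0.48224.
Attributable cases ≈ PN × (exposed cases) = 0.48224 × 369 ≈ 177.95.

about 178 cases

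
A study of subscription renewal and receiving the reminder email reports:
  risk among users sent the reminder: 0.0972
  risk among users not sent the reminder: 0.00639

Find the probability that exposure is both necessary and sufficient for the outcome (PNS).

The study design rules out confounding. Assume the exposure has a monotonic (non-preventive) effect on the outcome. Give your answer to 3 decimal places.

PNS ≈ 0.091

Let p₁ = 0.0972, p₀ = 0.00639.
Under exogeneity and monotonicity, PNS = p₁ − p₀.
PNS = 0.0972 − 0.00639 = 0.09081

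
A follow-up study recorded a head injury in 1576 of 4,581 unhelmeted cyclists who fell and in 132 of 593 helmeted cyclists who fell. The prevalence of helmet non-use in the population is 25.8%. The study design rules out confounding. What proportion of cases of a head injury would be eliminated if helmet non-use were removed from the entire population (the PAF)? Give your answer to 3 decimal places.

p₁ = P(outcome | exposed) = 1576/4581 = 0.34403
p₀ = P(outcome | unexposed) = 132/593 = 0.2226
Overall risk P(Y=1) = π·p₁ + (1−π)·p₀ = 0.258×0.34403 + 0.742×0.2226 = 0.25393.
Under exogeneity, PAF = [P(Y=1) − p₀] / P(Y=1).
PAF = (0.25393 − 0.2226) / 0.25393 ≈ 0.1234

PAF ≈ 0.123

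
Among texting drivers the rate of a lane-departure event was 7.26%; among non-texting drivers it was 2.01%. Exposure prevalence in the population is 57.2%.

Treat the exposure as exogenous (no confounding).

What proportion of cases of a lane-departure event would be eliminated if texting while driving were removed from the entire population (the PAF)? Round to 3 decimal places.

p₁ = 0.0726, p₀ = 0.0201.
Overall risk P(Y=1) = π·p₁ + (1−π)·p₀ = 0.572×0.0726 + 0.428×0.0201 = 0.05013.
Under exogeneity, PAF = [P(Y=1) − p₀] / P(Y=1).
PAF = (0.05013 − 0.0201) / 0.05013 ≈ 0.5990

PAF ≈ 0.599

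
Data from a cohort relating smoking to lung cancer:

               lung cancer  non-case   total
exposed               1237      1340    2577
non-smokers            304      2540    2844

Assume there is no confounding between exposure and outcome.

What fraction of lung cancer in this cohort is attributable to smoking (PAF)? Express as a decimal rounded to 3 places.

p₁ = P(outcome | exposed) = 1237/2577 = 0.48002
p₀ = P(outcome | unexposed) = 304/2844 = 0.10689
Exposure prevalence π = 2577/5421 = 0.47537; overall risk P(Y=1) = 0.28426.
Under exogeneity, PAF = [P(Y=1) − p₀]/P(Y=1).
PAF = (0.28426 − 0.10689) / 0.28426 ≈ 0.6240

PAF ≈ 0.624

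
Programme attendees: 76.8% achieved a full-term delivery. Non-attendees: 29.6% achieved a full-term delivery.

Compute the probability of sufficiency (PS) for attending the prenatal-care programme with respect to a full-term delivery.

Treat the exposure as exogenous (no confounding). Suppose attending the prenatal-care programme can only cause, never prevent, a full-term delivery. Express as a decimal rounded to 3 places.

p₁ = 0.768, p₀ = 0.296.
Under exogeneity and monotonicity, PS = (p₁ − p₀) / (1 − p₀).
PS = (0.768 − 0.296) / (1 − 0.296) = 0.472 / 0.704 ≈ 0.6705

PS ≈ 0.670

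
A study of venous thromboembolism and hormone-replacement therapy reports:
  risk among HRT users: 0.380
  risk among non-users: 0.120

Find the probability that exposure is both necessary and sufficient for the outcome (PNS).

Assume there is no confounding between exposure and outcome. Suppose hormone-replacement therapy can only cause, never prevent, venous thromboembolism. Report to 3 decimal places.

Let p₁ = 0.38, p₀ = 0.12.
Under exogeneity and monotonicity, PNS = p₁ − p₀.
PNS = 0.38 − 0.12 = 0.26

PNS ≈ 0.260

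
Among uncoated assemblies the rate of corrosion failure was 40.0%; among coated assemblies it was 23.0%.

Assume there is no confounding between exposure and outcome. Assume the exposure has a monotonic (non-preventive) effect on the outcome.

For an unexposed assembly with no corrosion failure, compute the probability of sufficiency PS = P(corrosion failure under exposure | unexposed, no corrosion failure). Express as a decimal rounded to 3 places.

PS ≈ 0.221

p₁ = 0.4, p₀ = 0.23.
Under exogeneity and monotonicity, PS = (p₁ − p₀) / (1 − p₀).
PS = (0.4 − 0.23) / (1 − 0.23) = 0.17 / 0.77 ≈ 0.2208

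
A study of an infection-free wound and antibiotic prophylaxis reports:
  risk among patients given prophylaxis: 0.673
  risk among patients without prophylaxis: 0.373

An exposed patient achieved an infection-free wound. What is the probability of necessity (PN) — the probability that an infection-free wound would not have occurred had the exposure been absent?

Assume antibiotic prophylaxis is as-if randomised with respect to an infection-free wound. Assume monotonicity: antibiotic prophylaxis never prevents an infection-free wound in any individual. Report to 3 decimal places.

PN ≈ 0.446

Let p₁ = 0.673, p₀ = 0.373.
Under exogeneity and monotonicity, PN = (p₁ − p₀) / p₁.
PN = (0.673 − 0.373) / 0.673 = 0.3 / 0.673 ≈ 0.4458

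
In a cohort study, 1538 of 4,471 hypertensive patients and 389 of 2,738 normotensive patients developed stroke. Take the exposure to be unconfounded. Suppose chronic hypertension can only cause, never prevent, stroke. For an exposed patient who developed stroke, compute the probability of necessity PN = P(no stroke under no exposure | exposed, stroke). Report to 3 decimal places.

PN ≈ 0.587

p₁ = P(outcome | exposed) = 1538/4471 = 0.34399
p₀ = P(outcome | unexposed) = 389/2738 = 0.14207
Under exogeneity and monotonicity, PN = (p₁ − p₀) / p₁.
PN = (0.34399 − 0.14207) / 0.34399 = 0.20192 / 0.34399 ≈ 0.5870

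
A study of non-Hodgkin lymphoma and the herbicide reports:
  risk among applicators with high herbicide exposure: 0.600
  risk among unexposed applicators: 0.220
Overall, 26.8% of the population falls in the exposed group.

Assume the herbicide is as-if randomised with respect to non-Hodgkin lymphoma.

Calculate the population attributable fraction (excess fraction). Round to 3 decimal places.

Let p₁ = 0.6, p₀ = 0.22.
Overall risk P(Y=1) = π·p₁ + (1−π)·p₀ = 0.268×0.6 + 0.732×0.22 = 0.32184.
Under exogeneity, PAF = [P(Y=1) − p₀] / P(Y=1).
PAF = (0.32184 − 0.22) / 0.32184 ≈ 0.3164

PAF ≈ 0.316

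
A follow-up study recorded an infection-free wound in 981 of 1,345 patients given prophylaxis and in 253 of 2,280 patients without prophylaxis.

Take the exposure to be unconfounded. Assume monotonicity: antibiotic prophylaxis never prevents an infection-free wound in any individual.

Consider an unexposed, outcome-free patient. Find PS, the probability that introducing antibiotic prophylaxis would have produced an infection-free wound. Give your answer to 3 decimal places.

PS ≈ 0.696

p₁ = P(outcome | exposed) = 981/1345 = 0.72937
p₀ = P(outcome | unexposed) = 253/2280 = 0.11096
Under exogeneity and monotonicity, PS = (p₁ − p₀) / (1 − p₀).
PS = (0.72937 − 0.11096) / (1 − 0.11096) = 0.6184 / 0.88904 ≈ 0.6956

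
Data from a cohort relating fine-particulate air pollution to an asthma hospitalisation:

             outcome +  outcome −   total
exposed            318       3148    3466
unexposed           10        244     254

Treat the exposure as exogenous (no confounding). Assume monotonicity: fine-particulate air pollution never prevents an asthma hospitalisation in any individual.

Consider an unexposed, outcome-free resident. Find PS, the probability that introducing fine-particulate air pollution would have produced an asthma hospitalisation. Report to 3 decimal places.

p₁ = P(outcome | exposed) = 318/3466 = 0.091748
p₀ = P(outcome | unexposed) = 10/254 = 0.03937
Under exogeneity and monotonicity, PS = (p₁ − p₀)/(1 − p₀).
PS = (0.091748 − 0.03937) / 0.96063 ≈ 0.0545

PS ≈ 0.055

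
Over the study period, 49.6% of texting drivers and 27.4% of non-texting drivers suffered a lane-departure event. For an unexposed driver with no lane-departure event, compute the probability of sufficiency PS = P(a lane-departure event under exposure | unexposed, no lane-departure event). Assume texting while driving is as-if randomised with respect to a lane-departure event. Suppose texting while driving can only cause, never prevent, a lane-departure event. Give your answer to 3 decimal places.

PS ≈ 0.306

p₁ = 0.496, p₀ = 0.274.
Under exogeneity and monotonicity, PS = (p₁ − p₀) / (1 − p₀).
PS = (0.496 − 0.274) / (1 − 0.274) = 0.222 / 0.726 ≈ 0.3058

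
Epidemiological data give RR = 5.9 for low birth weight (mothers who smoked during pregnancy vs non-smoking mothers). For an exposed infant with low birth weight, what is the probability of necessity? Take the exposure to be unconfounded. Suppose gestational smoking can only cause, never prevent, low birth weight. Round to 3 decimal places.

PN ≈ 0.831

Under exogeneity and monotonicity, PN = (RR − 1) / RR = 1 − 1/RR.
PN = (5.9 − 1) / 5.9 = 4.9 / 5.9 ≈ 0.8305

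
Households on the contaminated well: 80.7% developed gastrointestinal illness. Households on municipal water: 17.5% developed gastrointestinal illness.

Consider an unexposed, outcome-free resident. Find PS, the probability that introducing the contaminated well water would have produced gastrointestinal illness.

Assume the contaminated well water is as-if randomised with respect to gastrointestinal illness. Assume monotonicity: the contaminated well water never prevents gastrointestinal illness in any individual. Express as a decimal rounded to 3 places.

p₁ = 0.807, p₀ = 0.175.
Under exogeneity and monotonicity, PS = (p₁ − p₀) / (1 − p₀).
PS = (0.807 − 0.175) / (1 − 0.175) = 0.632 / 0.825 ≈ 0.7661

PS ≈ 0.766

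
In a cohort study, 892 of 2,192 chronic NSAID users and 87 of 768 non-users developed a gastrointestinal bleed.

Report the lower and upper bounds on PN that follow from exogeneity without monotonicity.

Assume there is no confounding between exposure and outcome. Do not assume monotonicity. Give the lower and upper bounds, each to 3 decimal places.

0.722 ≤ PN ≤ 1.000

p₁ = P(outcome | exposed) = 892/2192 = 0.40693
p₀ = P(outcome | unexposed) = 87/768 = 0.11328
Under exogeneity alone the bounds on PN are max{0,(p₁−p₀)/p₁} ≤ PN ≤ min{1,(1−p₀)/p₁}.
  lower = (p₁ − p₀)/p₁ = 0.29365 / 0.40693 ≈ 0.7216
  upper = min{1, (1 − p₀)/p₁} = 0.88672 / 0.40693 ≈ 2.1790 → capped at 1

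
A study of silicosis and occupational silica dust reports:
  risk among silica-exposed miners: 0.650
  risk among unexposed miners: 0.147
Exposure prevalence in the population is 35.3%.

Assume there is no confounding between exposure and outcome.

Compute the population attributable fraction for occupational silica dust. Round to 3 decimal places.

Let p₁ = 0.65, p₀ = 0.147.
Overall risk P(Y=1) = π·p₁ + (1−π)·p₀ = 0.353×0.65 + 0.647×0.147 = 0.32456.
Under exogeneity, PAF = [P(Y=1) − p₀] / P(Y=1).
PAF = (0.32456 − 0.147) / 0.32456 ≈ 0.5471

PAF ≈ 0.547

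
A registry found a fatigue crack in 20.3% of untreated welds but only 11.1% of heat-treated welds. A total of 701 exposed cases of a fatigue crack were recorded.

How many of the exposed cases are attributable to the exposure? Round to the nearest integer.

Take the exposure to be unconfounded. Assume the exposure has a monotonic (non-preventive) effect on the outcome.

p₁ = 0.203, p₀ = 0.111.
PN = (p₁ − p₀)/p₁ = (0.203 − 0.111) / 0.203 ≈ 0.45320.
Attributable cases ≈ PN × (exposed cases) = 0.45320 × 701 ≈ 317.69.

about 318 cases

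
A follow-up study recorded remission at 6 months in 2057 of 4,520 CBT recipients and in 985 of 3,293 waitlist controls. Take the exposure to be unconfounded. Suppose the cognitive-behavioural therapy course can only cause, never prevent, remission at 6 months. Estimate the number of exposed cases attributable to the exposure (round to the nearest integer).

p₁ = P(outcome | exposed) = 2057/4520 = 0.45509
p₀ = P(outcome | unexposed) = 985/3293 = 0.29912
PN = (p₁ − p₀)/p₁ = (0.45509 − 0.29912) / 0.45509 ≈ 0.34272.
Attributable cases ≈ PN × (exposed cases) = 0.34272 × 2057 ≈ 704.98.

about 705 cases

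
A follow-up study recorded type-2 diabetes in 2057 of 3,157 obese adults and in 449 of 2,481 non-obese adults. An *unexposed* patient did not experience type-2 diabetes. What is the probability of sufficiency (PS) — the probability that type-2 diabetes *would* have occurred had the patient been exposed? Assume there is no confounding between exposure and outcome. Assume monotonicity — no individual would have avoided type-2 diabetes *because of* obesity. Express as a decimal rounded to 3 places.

p₁ = P(outcome | exposed) = 2057/3157 = 0.65157
p₀ = P(outcome | unexposed) = 449/2481 = 0.18098
Under exogeneity and monotonicity, PS = (p₁ − p₀) / (1 − p₀).
PS = (0.65157 − 0.18098) / (1 − 0.18098) = 0.47059 / 0.81902 ≈ 0.5746

PS ≈ 0.575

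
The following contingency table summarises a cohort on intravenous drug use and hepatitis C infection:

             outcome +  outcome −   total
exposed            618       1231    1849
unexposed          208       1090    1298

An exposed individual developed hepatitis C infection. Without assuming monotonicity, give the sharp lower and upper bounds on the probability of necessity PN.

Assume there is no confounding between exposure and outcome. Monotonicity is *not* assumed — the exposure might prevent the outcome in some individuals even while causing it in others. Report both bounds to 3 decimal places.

p₁ = P(outcome | exposed) = 618/1849 = 0.33423
p₀ = P(outcome | unexposed) = 208/1298 = 0.16025
Under exogeneity alone the bounds on PN are max{0,(p₁−p₀)/p₁} ≤ PN ≤ min{1,(1−p₀)/p₁}.
  lower = (p₁ − p₀)/p₁ = 0.17399 / 0.33423 ≈ 0.5206
  upper = min{1, (1 − p₀)/p₁} = 0.83975 / 0.33423 ≈ 2.5125 → capped at 1

0.521 ≤ PN ≤ 1.000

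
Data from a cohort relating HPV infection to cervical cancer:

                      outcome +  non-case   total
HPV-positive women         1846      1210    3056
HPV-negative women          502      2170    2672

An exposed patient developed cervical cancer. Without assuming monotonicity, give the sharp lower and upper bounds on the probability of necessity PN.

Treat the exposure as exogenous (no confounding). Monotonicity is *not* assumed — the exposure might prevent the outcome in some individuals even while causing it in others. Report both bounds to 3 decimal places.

0.689 ≤ PN ≤ 1.000

p₁ = P(outcome | exposed) = 1846/3056 = 0.60406
p₀ = P(outcome | unexposed) = 502/2672 = 0.18787
Under exogeneity alone the bounds on PN are max{0,(p₁−p₀)/p₁} ≤ PN ≤ min{1,(1−p₀)/p₁}.
  lower = (p₁ − p₀)/p₁ = 0.41618 / 0.60406 ≈ 0.6890
  upper = min{1, (1 − p₀)/p₁} = 0.81213 / 0.60406 ≈ 1.3445 → capped at 1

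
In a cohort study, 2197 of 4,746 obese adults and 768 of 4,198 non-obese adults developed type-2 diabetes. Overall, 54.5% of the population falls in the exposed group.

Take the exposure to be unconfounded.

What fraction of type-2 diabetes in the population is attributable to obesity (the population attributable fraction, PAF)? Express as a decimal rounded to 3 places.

PAF ≈ 0.455

p₁ = P(outcome | exposed) = 2197/4746 = 0.46292
p₀ = P(outcome | unexposed) = 768/4198 = 0.18294
Overall risk P(Y=1) = π·p₁ + (1−π)·p₀ = 0.545×0.46292 + 0.455×0.18294 = 0.33553.
Under exogeneity, PAF = [P(Y=1) − p₀] / P(Y=1).
PAF = (0.33553 − 0.18294) / 0.33553 ≈ 0.4548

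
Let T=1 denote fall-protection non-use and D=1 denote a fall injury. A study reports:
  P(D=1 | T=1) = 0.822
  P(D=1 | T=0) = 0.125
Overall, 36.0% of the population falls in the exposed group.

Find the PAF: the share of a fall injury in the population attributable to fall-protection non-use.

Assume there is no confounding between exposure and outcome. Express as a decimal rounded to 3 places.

Let p₁ = 0.822, p₀ = 0.125.
Overall risk P(Y=1) = π·p₁ + (1−π)·p₀ = 0.36×0.822 + 0.64×0.125 = 0.37592.
Under exogeneity, PAF = [P(Y=1) − p₀] / P(Y=1).
PAF = (0.37592 − 0.125) / 0.37592 ≈ 0.6675

PAF ≈ 0.667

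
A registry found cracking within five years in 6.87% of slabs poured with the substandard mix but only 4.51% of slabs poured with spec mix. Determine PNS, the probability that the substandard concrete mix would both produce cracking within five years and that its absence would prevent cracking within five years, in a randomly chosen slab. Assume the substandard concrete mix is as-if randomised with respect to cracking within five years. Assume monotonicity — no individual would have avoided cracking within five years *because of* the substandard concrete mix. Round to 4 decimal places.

p₁ = 0.0687, p₀ = 0.0451.
Under exogeneity and monotonicity, PNS = p₁ − p₀.
PNS = 0.0687 − 0.0451 = 0.0236

PNS ≈ 0.0236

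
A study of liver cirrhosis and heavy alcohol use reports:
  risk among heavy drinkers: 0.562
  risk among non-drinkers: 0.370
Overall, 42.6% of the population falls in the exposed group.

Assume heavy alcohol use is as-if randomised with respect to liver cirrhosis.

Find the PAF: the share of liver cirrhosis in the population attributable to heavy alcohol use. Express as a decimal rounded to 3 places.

Let p₁ = 0.562, p₀ = 0.37.
Overall risk P(Y=1) = π·p₁ + (1−π)·p₀ = 0.426×0.562 + 0.574×0.37 = 0.45179.
Under exogeneity, PAF = [P(Y=1) − p₀] / P(Y=1).
PAF = (0.45179 − 0.37) / 0.45179 ≈ 0.1810

PAF ≈ 0.181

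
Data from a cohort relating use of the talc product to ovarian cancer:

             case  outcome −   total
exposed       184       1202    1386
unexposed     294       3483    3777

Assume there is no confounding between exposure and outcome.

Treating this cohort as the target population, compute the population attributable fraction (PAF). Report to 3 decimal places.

PAF ≈ 0.159

p₁ = P(outcome | exposed) = 184/1386 = 0.13276
p₀ = P(outcome | unexposed) = 294/3777 = 0.07784
Exposure prevalence π = 1386/5163 = 0.26845; overall risk P(Y=1) = 0.092582.
Under exogeneity, PAF = [P(Y=1) − p₀]/P(Y=1).
PAF = (0.092582 − 0.07784) / 0.092582 ≈ 0.1592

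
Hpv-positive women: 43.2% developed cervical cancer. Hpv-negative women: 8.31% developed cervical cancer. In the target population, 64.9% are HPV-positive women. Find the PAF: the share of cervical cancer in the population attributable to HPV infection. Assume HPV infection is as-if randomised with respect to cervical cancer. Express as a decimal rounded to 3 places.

p₁ = 0.432, p₀ = 0.0831.
Overall risk P(Y=1) = π·p₁ + (1−π)·p₀ = 0.649×0.432 + 0.351×0.0831 = 0.30954.
Under exogeneity, PAF = [P(Y=1) − p₀] / P(Y=1).
PAF = (0.30954 − 0.0831) / 0.30954 ≈ 0.7315

PAF ≈ 0.732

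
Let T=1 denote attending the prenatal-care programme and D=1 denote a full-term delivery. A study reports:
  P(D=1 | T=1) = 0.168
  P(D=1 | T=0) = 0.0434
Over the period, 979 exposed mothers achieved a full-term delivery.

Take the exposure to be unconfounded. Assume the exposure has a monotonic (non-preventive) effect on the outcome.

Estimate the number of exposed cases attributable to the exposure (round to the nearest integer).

about 726 cases

Let p₁ = 0.168, p₀ = 0.0434.
PN = (p₁ − p₀)/p₁ = (0.168 − 0.0434) / 0.168 ≈ 0.74167.
Attributable cases ≈ PN × (exposed cases) = 0.74167 × 979 ≈ 726.09.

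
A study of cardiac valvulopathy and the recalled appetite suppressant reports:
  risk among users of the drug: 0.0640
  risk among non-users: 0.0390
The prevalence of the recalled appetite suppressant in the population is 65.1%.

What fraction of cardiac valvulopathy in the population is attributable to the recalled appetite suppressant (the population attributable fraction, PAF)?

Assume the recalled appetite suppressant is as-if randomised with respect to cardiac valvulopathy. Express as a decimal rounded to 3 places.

PAF ≈ 0.294

Let p₁ = 0.064, p₀ = 0.039.
Overall risk P(Y=1) = π·p₁ + (1−π)·p₀ = 0.651×0.064 + 0.349×0.039 = 0.055275.
Under exogeneity, PAF = [P(Y=1) − p₀] / P(Y=1).
PAF = (0.055275 − 0.039) / 0.055275 ≈ 0.2944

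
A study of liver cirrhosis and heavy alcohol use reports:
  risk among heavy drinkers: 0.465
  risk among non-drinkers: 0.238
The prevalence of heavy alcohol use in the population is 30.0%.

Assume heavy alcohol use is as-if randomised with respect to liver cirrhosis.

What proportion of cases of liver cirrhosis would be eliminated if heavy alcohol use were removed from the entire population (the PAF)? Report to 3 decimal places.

Let p₁ = 0.465, p₀ = 0.238.
Overall risk P(Y=1) = π·p₁ + (1−π)·p₀ = 0.3×0.465 + 0.7×0.238 = 0.3061.
Under exogeneity, PAF = [P(Y=1) − p₀] / P(Y=1).
PAF = (0.3061 − 0.238) / 0.3061 ≈ 0.2225

PAF ≈ 0.222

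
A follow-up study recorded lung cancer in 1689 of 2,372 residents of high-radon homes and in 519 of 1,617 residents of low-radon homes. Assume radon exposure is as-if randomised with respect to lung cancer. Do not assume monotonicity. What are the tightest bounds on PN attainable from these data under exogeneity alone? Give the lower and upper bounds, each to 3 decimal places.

p₁ = P(outcome | exposed) = 1689/2372 = 0.71206
p₀ = P(outcome | unexposed) = 519/1617 = 0.32096
Under exogeneity alone the bounds on PN are max{0,(p₁−p₀)/p₁} ≤ PN ≤ min{1,(1−p₀)/p₁}.
  lower = (p₁ − p₀)/p₁ = 0.39109 / 0.71206 ≈ 0.5492
  upper = min{1, (1 − p₀)/p₁} = 0.67904 / 0.71206 ≈ 0.9536

0.549 ≤ PN ≤ 0.954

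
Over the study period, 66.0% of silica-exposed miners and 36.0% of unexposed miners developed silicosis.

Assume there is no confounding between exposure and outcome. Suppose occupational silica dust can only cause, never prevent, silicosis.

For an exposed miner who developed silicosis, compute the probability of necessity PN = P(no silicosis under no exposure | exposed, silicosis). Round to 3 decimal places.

PN ≈ 0.455

p₁ = 0.66, p₀ = 0.36.
Under exogeneity and monotonicity, PN = (p₁ − p₀) / p₁.
PN = (0.66 − 0.36) / 0.66 = 0.3 / 0.66 ≈ 0.4545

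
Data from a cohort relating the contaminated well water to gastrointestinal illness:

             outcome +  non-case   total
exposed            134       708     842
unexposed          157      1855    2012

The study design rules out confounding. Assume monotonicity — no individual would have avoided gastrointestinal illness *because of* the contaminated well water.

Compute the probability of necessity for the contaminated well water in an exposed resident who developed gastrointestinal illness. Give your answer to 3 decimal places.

p₁ = P(outcome | exposed) = 134/842 = 0.15914
p₀ = P(outcome | unexposed) = 157/2012 = 0.078032
Under exogeneity and monotonicity, PN = (p₁ − p₀) / p₁.
PN = (0.15914 − 0.078032) / 0.15914 = 0.081113 / 0.15914 ≈ 0.5097

PN ≈ 0.510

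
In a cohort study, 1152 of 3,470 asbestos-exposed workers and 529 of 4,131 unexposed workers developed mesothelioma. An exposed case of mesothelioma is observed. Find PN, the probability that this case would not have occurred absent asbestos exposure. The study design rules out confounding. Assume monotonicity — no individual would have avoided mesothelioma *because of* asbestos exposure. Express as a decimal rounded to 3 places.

p₁ = P(outcome | exposed) = 1152/3470 = 0.33199
p₀ = P(outcome | unexposed) = 529/4131 = 0.12806
Under exogeneity and monotonicity, PN = (p₁ − p₀) / p₁.
PN = (0.33199 − 0.12806) / 0.33199 = 0.20393 / 0.33199 ≈ 0.6143

PN ≈ 0.614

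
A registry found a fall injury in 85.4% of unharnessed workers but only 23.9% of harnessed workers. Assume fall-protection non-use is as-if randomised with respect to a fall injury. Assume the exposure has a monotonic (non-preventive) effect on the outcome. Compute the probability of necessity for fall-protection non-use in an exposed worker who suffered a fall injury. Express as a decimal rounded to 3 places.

PN ≈ 0.720

p₁ = 0.854, p₀ = 0.239.
Under exogeneity and monotonicity, PN = (p₁ − p₀) / p₁.
PN = (0.854 − 0.239) / 0.854 = 0.615 / 0.854 ≈ 0.7201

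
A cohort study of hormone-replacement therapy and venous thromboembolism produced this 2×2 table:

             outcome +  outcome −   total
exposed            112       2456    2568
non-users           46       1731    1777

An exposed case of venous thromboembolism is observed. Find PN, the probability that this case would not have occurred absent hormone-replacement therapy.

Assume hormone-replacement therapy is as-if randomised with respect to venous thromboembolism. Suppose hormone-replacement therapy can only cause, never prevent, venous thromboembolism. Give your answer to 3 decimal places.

p₁ = P(outcome | exposed) = 112/2568 = 0.043614
p₀ = P(outcome | unexposed) = 46/1777 = 0.025886
Under exogeneity and monotonicity, PN = (p₁ − p₀) / p₁.
PN = (0.043614 − 0.025886) / 0.043614 = 0.017727 / 0.043614 ≈ 0.4065

PN ≈ 0.406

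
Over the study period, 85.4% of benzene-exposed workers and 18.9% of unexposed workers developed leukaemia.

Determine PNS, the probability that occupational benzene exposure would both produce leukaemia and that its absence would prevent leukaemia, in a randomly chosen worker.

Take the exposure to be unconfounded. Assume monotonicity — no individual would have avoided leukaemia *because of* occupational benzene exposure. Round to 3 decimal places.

PNS ≈ 0.665

p₁ = 0.854, p₀ = 0.189.
Under exogeneity and monotonicity, PNS = p₁ − p₀.
PNS = 0.854 − 0.189 = 0.665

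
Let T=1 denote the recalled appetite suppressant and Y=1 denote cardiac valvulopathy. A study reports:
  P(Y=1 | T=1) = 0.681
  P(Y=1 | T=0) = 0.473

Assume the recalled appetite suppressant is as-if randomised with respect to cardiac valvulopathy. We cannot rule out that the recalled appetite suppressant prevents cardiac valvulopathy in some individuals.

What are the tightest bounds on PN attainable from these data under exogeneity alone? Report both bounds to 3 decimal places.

Let p₁ = 0.681, p₀ = 0.473.
Under exogeneity alone the bounds on PN are max{0,(p₁−p₀)/p₁} ≤ PN ≤ min{1,(1−p₀)/p₁}.
  lower = (p₁ − p₀)/p₁ = 0.208 / 0.681 ≈ 0.3054
  upper = min{1, (1 − p₀)/p₁} = 0.527 / 0.681 ≈ 0.7739

0.305 ≤ PN ≤ 0.774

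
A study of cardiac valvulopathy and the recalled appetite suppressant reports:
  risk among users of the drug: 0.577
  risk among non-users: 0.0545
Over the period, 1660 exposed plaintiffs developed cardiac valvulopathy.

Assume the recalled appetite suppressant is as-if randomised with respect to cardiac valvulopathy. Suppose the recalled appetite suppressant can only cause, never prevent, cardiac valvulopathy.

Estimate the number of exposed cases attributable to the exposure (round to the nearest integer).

about 1503 cases

Let p₁ = 0.577, p₀ = 0.0545.
PN = (p₁ − p₀)/p₁ = (0.577 − 0.0545) / 0.577 ≈ 0.90555.
Attributable cases ≈ PN × (exposed cases) = 0.90555 × 1660 ≈ 1503.21.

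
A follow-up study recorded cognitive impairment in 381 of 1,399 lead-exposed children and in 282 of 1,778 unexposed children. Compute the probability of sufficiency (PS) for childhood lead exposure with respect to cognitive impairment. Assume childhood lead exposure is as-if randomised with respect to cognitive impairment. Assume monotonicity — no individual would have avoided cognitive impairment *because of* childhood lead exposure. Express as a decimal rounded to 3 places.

PS ≈ 0.135

p₁ = P(outcome | exposed) = 381/1399 = 0.27234
p₀ = P(outcome | unexposed) = 282/1778 = 0.15861
Under exogeneity and monotonicity, PS = (p₁ − p₀) / (1 − p₀).
PS = (0.27234 − 0.15861) / (1 − 0.15861) = 0.11373 / 0.84139 ≈ 0.1352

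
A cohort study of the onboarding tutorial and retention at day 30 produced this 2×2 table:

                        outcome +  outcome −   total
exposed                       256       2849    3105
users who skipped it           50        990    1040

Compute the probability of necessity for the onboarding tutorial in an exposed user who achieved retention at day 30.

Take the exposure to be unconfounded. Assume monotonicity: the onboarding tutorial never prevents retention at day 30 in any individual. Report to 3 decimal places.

p₁ = P(outcome | exposed) = 256/3105 = 0.082448
p₀ = P(outcome | unexposed) = 50/1040 = 0.048077
Under exogeneity and monotonicity, PN = (p₁ − p₀)/p₁.
PN = (0.082448 − 0.048077) / 0.082448 ≈ 0.4169

PN ≈ 0.417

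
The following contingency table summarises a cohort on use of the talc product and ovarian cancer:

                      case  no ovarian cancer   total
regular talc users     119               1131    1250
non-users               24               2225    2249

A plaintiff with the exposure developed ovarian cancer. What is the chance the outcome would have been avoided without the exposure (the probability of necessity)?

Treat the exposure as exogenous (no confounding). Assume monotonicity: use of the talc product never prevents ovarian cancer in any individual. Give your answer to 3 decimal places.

p₁ = P(outcome | exposed) = 119/1250 = 0.0952
p₀ = P(outcome | unexposed) = 24/2249 = 0.010671
Under exogeneity and monotonicity, PN = (p₁ − p₀) / p₁.
PN = (0.0952 − 0.010671) / 0.0952 = 0.084529 / 0.0952 ≈ 0.8879

PN ≈ 0.888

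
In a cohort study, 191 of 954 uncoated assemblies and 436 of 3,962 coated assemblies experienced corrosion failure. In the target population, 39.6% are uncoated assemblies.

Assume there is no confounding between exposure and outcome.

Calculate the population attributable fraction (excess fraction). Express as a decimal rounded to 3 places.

PAF ≈ 0.245

p₁ = P(outcome | exposed) = 191/954 = 0.20021
p₀ = P(outcome | unexposed) = 436/3962 = 0.11005
Overall risk P(Y=1) = π·p₁ + (1−π)·p₀ = 0.396×0.20021 + 0.604×0.11005 = 0.14575.
Under exogeneity, PAF = [P(Y=1) − p₀] / P(Y=1).
PAF = (0.14575 − 0.11005) / 0.14575 ≈ 0.2450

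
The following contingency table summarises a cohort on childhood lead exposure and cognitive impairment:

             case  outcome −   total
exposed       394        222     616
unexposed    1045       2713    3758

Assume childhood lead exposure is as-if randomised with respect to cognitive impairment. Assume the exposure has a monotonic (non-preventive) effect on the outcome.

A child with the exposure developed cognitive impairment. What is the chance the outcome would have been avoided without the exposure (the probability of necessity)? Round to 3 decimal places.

PN ≈ 0.565

p₁ = P(outcome | exposed) = 394/616 = 0.63961
p₀ = P(outcome | unexposed) = 1045/3758 = 0.27807
Under exogeneity and monotonicity, PN = (p₁ − p₀) / p₁.
PN = (0.63961 − 0.27807) / 0.63961 = 0.36154 / 0.63961 ≈ 0.5652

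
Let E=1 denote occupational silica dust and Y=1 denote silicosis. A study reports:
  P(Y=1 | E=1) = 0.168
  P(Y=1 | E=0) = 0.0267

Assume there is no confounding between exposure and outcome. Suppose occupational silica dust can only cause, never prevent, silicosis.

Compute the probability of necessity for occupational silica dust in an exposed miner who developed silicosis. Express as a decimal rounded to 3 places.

PN ≈ 0.841

Let p₁ = 0.168, p₀ = 0.0267.
Under exogeneity and monotonicity, PN = (p₁ − p₀) / p₁.
PN = (0.168 − 0.0267) / 0.168 = 0.1413 / 0.168 ≈ 0.8411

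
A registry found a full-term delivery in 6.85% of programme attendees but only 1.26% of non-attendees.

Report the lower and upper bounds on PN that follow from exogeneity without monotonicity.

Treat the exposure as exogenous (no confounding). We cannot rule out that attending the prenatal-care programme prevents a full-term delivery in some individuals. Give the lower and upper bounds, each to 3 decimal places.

p₁ = 0.0685, p₀ = 0.0126.
Under exogeneity alone the bounds on PN are max{0,(p₁−p₀)/p₁} ≤ PN ≤ min{1,(1−p₀)/p₁}.
  lower = (p₁ − p₀)/p₁ = 0.0559 / 0.0685 ≈ 0.8161
  upper = min{1, (1 − p₀)/p₁} = 0.9874 / 0.0685 ≈ 14.4146 → capped at 1

0.816 ≤ PN ≤ 1.000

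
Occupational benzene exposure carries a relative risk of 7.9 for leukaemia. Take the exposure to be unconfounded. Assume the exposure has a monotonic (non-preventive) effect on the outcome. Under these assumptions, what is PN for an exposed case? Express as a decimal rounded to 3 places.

Under exogeneity and monotonicity, PN = (RR − 1) / RR = 1 − 1/RR.
PN = (7.9 − 1) / 7.9 = 6.9 / 7.9 ≈ 0.8734

PN ≈ 0.873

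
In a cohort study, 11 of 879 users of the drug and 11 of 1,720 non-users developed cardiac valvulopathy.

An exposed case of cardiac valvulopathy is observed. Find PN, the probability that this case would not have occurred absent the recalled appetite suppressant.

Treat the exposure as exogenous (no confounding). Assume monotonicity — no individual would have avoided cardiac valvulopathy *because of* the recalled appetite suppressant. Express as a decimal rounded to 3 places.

p₁ = P(outcome | exposed) = 11/879 = 0.012514
p₀ = P(outcome | unexposed) = 11/1720 = 0.0063953
Under exogeneity and monotonicity, PN = (p₁ − p₀) / p₁.
PN = (0.012514 − 0.0063953) / 0.012514 = 0.0061189 / 0.012514 ≈ 0.4890

PN ≈ 0.489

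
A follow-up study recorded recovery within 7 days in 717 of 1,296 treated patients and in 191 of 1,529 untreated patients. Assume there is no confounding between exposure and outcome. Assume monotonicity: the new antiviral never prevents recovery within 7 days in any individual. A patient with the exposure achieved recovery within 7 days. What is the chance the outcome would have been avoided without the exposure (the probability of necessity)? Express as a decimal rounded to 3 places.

PN ≈ 0.774

p₁ = P(outcome | exposed) = 717/1296 = 0.55324
p₀ = P(outcome | unexposed) = 191/1529 = 0.12492
Under exogeneity and monotonicity, PN = (p₁ − p₀) / p₁.
PN = (0.55324 − 0.12492) / 0.55324 = 0.42832 / 0.55324 ≈ 0.7742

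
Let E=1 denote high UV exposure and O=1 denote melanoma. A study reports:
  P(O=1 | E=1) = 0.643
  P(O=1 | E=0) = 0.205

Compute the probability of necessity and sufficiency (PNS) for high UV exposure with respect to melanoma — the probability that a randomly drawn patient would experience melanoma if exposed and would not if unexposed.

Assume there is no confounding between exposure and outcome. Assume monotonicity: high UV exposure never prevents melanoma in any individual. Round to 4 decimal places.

PNS ≈ 0.4380

Let p₁ = 0.643, p₀ = 0.205.
Under exogeneity and monotonicity, PNS = p₁ − p₀.
PNS = 0.643 − 0.205 = 0.438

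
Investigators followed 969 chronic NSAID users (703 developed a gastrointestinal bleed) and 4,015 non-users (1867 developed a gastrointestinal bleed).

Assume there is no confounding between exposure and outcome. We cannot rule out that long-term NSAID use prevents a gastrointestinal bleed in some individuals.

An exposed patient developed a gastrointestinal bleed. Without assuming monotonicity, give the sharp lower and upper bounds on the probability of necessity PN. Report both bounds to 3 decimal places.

0.359 ≤ PN ≤ 0.737

p₁ = P(outcome | exposed) = 703/969 = 0.72549
p₀ = P(outcome | unexposed) = 1867/4015 = 0.46501
Under exogeneity alone the bounds on PN are max{0,(p₁−p₀)/p₁} ≤ PN ≤ min{1,(1−p₀)/p₁}.
  lower = (p₁ − p₀)/p₁ = 0.26048 / 0.72549 ≈ 0.3590
  upper = min{1, (1 − p₀)/p₁} = 0.53499 / 0.72549 ≈ 0.7374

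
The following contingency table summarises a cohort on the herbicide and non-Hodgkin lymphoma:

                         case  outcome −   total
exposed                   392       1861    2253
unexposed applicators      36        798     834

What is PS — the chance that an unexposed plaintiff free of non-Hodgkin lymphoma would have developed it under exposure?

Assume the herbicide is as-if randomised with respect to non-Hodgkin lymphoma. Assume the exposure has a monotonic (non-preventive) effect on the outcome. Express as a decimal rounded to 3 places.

p₁ = P(outcome | exposed) = 392/2253 = 0.17399
p₀ = P(outcome | unexposed) = 36/834 = 0.043165
Under exogeneity and monotonicity, PS = (p₁ − p₀)/(1 − p₀).
PS = (0.17399 − 0.043165) / 0.95683 ≈ 0.1367

PS ≈ 0.137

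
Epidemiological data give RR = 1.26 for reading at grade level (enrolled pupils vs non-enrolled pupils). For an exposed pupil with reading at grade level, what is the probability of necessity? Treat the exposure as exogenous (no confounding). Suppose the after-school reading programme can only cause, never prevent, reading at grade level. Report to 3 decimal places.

PN ≈ 0.206

Under exogeneity and monotonicity, PN = (RR − 1) / RR = 1 − 1/RR.
PN = (1.26 − 1) / 1.26 = 0.26 / 1.26 ≈ 0.2063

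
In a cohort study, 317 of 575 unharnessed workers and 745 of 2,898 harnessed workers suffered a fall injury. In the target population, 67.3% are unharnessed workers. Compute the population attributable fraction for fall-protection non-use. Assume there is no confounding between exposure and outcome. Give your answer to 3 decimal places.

p₁ = P(outcome | exposed) = 317/575 = 0.5513
p₀ = P(outcome | unexposed) = 745/2898 = 0.25707
Overall risk P(Y=1) = π·p₁ + (1−π)·p₀ = 0.673×0.5513 + 0.327×0.25707 = 0.45509.
Under exogeneity, PAF = [P(Y=1) − p₀] / P(Y=1).
PAF = (0.45509 − 0.25707) / 0.45509 ≈ 0.4351

PAF ≈ 0.435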